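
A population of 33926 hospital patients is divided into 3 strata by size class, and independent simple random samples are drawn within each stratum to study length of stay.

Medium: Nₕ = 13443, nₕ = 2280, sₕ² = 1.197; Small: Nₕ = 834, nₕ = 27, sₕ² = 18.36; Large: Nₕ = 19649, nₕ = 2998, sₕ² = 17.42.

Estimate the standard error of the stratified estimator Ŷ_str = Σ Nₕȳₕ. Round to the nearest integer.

Var(Ŷ_str) = Σₕ Nₕ²(1 − fₕ)sₕ²/nₕ.
Medium: 13443²·(1 − 2280/13443)·1.197/2280 = 78783.71.
Small: 834²·(1 − 27/834)·18.36/27 = 457665.84.
Large: 19649²·(1 − 2998/19649)·17.42/2998 = 1.9010664 × 10^6.
Sum = 2.437516 × 10^6.
SE = √(2.437516 × 10^6) = 1561.

1561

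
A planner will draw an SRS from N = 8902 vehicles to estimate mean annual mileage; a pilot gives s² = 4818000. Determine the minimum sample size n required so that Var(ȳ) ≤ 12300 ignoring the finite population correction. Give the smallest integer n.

Without fpc, n₀ = s²/D = 4818000/12300 = 391.7073.
Rounding up, n = 392.

392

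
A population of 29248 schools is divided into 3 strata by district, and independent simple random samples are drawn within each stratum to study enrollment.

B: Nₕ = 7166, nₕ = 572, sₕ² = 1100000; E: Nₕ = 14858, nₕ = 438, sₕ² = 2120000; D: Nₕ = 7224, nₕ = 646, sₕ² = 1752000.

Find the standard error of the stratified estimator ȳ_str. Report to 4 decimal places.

38.3293

Var(ȳ_str) = Σₕ Wₕ²(1 − fₕ)sₕ²/nₕ with Wₕ = Nₕ/N, N = 29248.
B: Wₕ = 0.24500821; term = 0.24500821²·(1 − 0.07982138)·1100000/572 = 106.22581.
E: Wₕ = 0.50800055; term = 0.50800055²·(1 − 0.02947907)·2120000/438 = 1212.2579.
D: Wₕ = 0.24699125; term = 0.24699125²·(1 − 0.08942414)·1752000/646 = 150.65406.
Sum = 1469.1378.
SE = √(1469.1378) = 38.3293.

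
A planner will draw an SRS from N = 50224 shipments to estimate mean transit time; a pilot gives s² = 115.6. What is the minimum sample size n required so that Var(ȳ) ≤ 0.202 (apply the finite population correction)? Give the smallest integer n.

566

Without fpc, n₀ = s²/D = 115.6/0.202 = 572.2772.
With fpc, (1 − n/N)·s²/n ≤ D requires n ≥ n₀/(1 + n₀/N) = 572.2772/(1 + 572.2772/50224) = 565.8299.
Rounding up, n = 566.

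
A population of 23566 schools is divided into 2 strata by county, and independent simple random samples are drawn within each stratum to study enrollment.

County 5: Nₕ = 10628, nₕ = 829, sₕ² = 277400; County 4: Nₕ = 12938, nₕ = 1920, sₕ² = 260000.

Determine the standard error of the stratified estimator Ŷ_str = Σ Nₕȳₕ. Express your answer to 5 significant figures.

Var(Ŷ_str) = Σₕ Nₕ²(1 − fₕ)sₕ²/nₕ.
County 5: 10628²·(1 − 829/10628)·277400/829 = 3.4848591 × 10^10.
County 4: 12938²·(1 − 1920/12938)·260000/1920 = 1.9303766 × 10^10.
Sum = 5.4152357 × 10^10.
SE = √(5.4152357 × 10^10) = 232710.

232710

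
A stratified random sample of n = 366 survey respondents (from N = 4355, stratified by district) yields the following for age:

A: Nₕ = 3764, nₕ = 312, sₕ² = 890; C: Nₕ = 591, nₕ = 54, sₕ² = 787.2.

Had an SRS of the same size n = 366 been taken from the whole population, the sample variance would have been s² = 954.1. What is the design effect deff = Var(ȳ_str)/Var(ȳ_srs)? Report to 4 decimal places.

0.9206

Var(ȳ_str) = Σ Wₕ²(1−fₕ)sₕ²/nₕ with Wₕ = Nₕ/4355:
  A: (3764/4355)²·(1−312/3764)·890/312 = 1.9542472
  C: (591/4355)²·(1−54/591)·787.2/54 = 0.24393649
  → Var(ȳ_str) = 2.1981837.
Var(ȳ_srs) = (1 − 366/4355)·954.1/366 = 2.3877491.
deff = 2.1981837 / 2.3877491 = 0.9206.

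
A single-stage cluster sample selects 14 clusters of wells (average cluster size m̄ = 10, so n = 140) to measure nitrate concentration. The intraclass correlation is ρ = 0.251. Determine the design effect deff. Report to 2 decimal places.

deff = 1 + (10 − 1)·0.251 = 1 + 2.259 = 3.259.

3.26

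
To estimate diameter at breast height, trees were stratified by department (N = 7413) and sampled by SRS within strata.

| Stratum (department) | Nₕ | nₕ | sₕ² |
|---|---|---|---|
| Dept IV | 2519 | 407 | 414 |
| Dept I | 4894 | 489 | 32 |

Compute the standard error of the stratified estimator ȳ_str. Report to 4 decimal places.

0.3523

Var(ȳ_str) = Σₕ Wₕ²(1 − fₕ)sₕ²/nₕ with Wₕ = Nₕ/N, N = 7413.
Dept IV: Wₕ = 0.33980844; term = 0.33980844²·(1 − 0.16157205)·414/407 = 0.09847818.
Dept I: Wₕ = 0.66019156; term = 0.66019156²·(1 − 0.09991827)·32/489 = 0.025672195.
Sum = 0.12415038.
SE = √(0.12415038) = 0.3523.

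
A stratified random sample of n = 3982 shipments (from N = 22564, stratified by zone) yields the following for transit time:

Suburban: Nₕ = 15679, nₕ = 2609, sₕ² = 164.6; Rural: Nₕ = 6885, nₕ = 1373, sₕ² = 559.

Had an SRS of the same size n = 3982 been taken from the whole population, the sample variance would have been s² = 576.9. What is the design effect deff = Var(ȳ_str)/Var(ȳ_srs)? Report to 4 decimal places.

0.4672

Var(ȳ_str) = Σ Wₕ²(1−fₕ)sₕ²/nₕ with Wₕ = Nₕ/22564:
  Suburban: (15679/22564)²·(1−2609/15679)·164.6/2609 = 0.025393205
  Rural: (6885/22564)²·(1−1373/6885)·559/1373 = 0.030347453
  → Var(ȳ_str) = 0.055740658.
Var(ȳ_srs) = (1 − 3982/22564)·576.9/3982 = 0.11930967.
deff = 0.055740658 / 0.11930967 = 0.4672.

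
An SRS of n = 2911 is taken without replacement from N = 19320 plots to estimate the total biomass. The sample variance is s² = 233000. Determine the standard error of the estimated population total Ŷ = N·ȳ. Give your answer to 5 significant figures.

159290

Var(Ŷ) = N²·Var(ȳ) = N²·(1 − n/N)·s²/n.
f = 2911/19320 = 0.15067288; Var(ȳ) = 0.84932712·233000/2911 = 67.981182.
Var(Ŷ) = 19320² · 67.981182 = 2.5374819 × 10^10.
SE(Ŷ) = √(2.5374819 × 10^10) = 159290.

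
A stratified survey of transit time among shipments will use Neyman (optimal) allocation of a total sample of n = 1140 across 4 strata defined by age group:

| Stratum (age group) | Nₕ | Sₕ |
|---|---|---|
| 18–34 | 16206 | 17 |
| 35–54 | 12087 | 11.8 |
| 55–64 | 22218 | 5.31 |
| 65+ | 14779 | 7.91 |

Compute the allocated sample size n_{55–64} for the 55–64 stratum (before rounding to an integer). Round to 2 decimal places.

205.96

Neyman allocation: nₕ = n·NₕSₕ / Σⱼ NⱼSⱼ.
Σ NⱼSⱼ = 16206·17 + 12087·11.8 + 22218·5.31 + 14779·7.91 = 653008.07.
n_{55–64} = 1140·22218·5.31 / 653008.07 = 205.96.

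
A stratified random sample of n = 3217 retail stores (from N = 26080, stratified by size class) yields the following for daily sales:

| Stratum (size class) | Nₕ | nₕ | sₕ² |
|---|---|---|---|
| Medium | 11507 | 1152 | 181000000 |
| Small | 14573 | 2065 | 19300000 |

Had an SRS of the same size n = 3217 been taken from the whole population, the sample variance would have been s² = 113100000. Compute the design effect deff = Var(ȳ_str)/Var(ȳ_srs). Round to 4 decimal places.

Var(ȳ_str) = Σ Wₕ²(1−fₕ)sₕ²/nₕ with Wₕ = Nₕ/26080:
  Medium: (11507/26080)²·(1−1152/11507)·181000000/1152 = 27524.734
  Small: (14573/26080)²·(1−2065/14573)·19300000/2065 = 2504.7185
  → Var(ȳ_str) = 30029.453.
Var(ȳ_srs) = (1 − 3217/26080)·113100000/3217 = 30820.322.
deff = 30029.453 / 30820.322 = 0.9743.

0.9743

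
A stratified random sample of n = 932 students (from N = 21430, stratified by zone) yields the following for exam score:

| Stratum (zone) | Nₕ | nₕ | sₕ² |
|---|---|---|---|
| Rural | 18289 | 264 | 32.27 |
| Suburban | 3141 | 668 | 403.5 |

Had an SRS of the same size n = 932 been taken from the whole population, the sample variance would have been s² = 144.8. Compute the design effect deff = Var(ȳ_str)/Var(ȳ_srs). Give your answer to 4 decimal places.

0.6592

Var(ȳ_str) = Σ Wₕ²(1−fₕ)sₕ²/nₕ with Wₕ = Nₕ/21430:
  Rural: (18289/21430)²·(1−264/18289)·32.27/264 = 0.087743697
  Suburban: (3141/21430)²·(1−668/3141)·403.5/668 = 0.010216798
  → Var(ȳ_str) = 0.097960495.
Var(ȳ_srs) = (1 − 932/21430)·144.8/932 = 0.14860792.
deff = 0.097960495 / 0.14860792 = 0.6592.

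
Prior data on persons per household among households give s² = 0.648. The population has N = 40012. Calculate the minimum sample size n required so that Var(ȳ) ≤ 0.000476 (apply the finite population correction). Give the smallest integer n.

1317

Without fpc, n₀ = s²/D = 0.648/0.000476 = 1361.3445.
With fpc, (1 − n/N)·s²/n ≤ D requires n ≥ n₀/(1 + n₀/N) = 1361.3445/(1 + 1361.3445/40012) = 1316.5510.
Rounding up, n = 1317.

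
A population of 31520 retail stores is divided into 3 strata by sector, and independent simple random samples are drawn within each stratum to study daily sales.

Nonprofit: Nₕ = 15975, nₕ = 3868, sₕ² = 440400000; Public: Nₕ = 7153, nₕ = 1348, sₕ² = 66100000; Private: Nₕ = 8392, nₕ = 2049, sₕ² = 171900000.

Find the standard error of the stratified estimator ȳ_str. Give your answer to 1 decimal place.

Var(ȳ_str) = Σₕ Wₕ²(1 − fₕ)sₕ²/nₕ with Wₕ = Nₕ/N, N = 31520.
Nonprofit: Wₕ = 0.50682107; term = 0.50682107²·(1 − 0.24212833)·440400000/3868 = 22164.903.
Public: Wₕ = 0.22693528; term = 0.22693528²·(1 − 0.18845240)·66100000/1348 = 2049.4135.
Private: Wₕ = 0.26624365; term = 0.26624365²·(1 − 0.24416111)·171900000/2049 = 4494.9171.
Sum = 28709.234.
SE = √(28709.234) = 169.4.

169.4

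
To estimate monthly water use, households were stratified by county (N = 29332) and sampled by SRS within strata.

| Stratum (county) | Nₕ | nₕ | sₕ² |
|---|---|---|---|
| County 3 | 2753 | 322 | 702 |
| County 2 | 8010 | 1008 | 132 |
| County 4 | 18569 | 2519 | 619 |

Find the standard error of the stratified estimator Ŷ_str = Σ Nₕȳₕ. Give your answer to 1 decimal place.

Var(Ŷ_str) = Σₕ Nₕ²(1 − fₕ)sₕ²/nₕ.
County 3: 2753²·(1 − 322/2753)·702/322 = 1.4590575 × 10^7.
County 2: 8010²·(1 − 1008/8010)·132/1008 = 7.3445979 × 10^6.
County 4: 18569²·(1 − 2519/18569)·619/2519 = 7.3236239 × 10^7.
Sum = 9.5171412 × 10^7.
SE = √(9.5171412 × 10^7) = 9755.6.

9755.6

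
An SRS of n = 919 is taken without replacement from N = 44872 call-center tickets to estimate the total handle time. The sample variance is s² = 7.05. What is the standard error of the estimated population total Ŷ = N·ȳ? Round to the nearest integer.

3890

Var(Ŷ) = N²·Var(ȳ) = N²·(1 − n/N)·s²/n.
f = 919/44872 = 0.02048048; Var(ȳ) = 0.97951952·7.05/919 = 0.0075142684.
Var(Ŷ) = 44872² · 0.0075142684 = 1.5129952 × 10^7.
SE(Ŷ) = √(1.5129952 × 10^7) = 3890.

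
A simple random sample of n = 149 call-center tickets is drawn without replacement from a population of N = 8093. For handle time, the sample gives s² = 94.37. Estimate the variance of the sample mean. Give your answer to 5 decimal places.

0.62170

Under SRS without replacement, Var(ȳ) = (1 − f)·s²/n with f = n/N = 149/8093 = 0.01841097.
Var(ȳ) = (1 − 0.01841097)·94.37/149 = 0.98158903·0.6333557 = 0.62169501.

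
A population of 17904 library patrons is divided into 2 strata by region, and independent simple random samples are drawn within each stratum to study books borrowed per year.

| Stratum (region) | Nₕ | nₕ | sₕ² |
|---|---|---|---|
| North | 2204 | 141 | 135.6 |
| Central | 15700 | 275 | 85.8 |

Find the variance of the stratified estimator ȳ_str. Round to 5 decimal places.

Var(ȳ_str) = Σₕ Wₕ²(1 − fₕ)sₕ²/nₕ with Wₕ = Nₕ/N, N = 17904.
North: Wₕ = 0.12310098; term = 0.12310098²·(1 − 0.06397459)·135.6/141 = 0.013641159.
Central: Wₕ = 0.87689902; term = 0.87689902²·(1 − 0.01751592)·85.8/275 = 0.23571069.
Sum = 0.24935185.

0.24935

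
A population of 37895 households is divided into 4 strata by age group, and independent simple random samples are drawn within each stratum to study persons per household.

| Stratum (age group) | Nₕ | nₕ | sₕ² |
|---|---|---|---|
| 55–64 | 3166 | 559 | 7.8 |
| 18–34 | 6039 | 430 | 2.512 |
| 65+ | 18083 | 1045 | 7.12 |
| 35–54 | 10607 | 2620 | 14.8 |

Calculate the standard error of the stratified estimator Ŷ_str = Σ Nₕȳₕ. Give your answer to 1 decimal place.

Var(Ŷ_str) = Σₕ Nₕ²(1 − fₕ)sₕ²/nₕ.
55–64: 3166²·(1 − 559/3166)·7.8/559 = 115168.77.
18–34: 6039²·(1 − 430/6039)·2.512/430 = 197879.88.
65+: 18083²·(1 − 1045/18083)·7.12/1045 = 2.0991951 × 10^6.
35–54: 10607²·(1 − 2620/10607)·14.8/2620 = 478560.31.
Sum = 2.8908041 × 10^6.
SE = √(2.8908041 × 10^6) = 1700.2.

1700.2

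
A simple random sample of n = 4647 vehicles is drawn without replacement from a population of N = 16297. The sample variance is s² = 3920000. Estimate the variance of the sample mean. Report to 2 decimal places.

Under SRS without replacement, Var(ȳ) = (1 − f)·s²/n with f = n/N = 4647/16297 = 0.28514451.
Var(ȳ) = (1 − 0.28514451)·3920000/4647 = 0.71485549·843.55498 = 603.01991.

603.02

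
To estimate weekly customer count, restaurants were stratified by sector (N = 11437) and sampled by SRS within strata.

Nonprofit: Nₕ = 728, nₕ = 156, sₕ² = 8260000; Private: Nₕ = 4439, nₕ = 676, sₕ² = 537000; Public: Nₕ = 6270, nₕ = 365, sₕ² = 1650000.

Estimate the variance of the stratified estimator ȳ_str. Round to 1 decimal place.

1549.5

Var(ȳ_str) = Σₕ Wₕ²(1 − fₕ)sₕ²/nₕ with Wₕ = Nₕ/N, N = 11437.
Nonprofit: Wₕ = 0.06365306; term = 0.06365306²·(1 − 0.21428571)·8260000/156 = 168.56159.
Private: Wₕ = 0.38812626; term = 0.38812626²·(1 − 0.15228655)·537000/676 = 101.44315.
Public: Wₕ = 0.54822069; term = 0.54822069²·(1 − 0.05821372)·1650000/365 = 1279.5412.
Sum = 1549.5459.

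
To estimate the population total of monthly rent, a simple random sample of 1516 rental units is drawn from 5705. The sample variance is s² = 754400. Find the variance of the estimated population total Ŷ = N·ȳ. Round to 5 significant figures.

Var(Ŷ) = N²·Var(ȳ) = N²·(1 − n/N)·s²/n.
f = 1516/5705 = 0.26573181; Var(ȳ) = 0.73426819·754400/1516 = 365.39045.
Var(Ŷ) = 5705² · 365.39045 = 1.1892372 × 10^10.

1.1892 × 10^10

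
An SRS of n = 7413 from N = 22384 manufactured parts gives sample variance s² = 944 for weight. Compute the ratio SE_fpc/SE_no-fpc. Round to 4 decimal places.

0.8178

f = n/N = 7413/22384 = 0.33117405.
SE_no-fpc = √(s²/n) = 0.35685271; SE_fpc = √((1−f)s²/n) = 0.2918405.
Ratio = √(1−f) = 0.81781780.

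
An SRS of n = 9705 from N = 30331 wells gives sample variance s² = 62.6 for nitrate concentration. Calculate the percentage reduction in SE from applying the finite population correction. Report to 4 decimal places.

17.5360

f = n/N = 9705/30331 = 0.31996967.
SE_no-fpc = √(s²/n) = 0.080313656; SE_fpc = √((1−f)s²/n) = 0.066229815.
Ratio = √(1−f) = 0.82463952. Reduction = 100·(1 − 0.82463952) = 17.5360%.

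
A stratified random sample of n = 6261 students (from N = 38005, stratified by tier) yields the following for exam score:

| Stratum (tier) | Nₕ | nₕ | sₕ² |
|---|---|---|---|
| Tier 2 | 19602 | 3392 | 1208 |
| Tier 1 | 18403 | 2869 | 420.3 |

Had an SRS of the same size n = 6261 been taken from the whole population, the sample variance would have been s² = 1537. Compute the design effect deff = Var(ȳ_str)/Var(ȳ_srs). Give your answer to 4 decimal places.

Var(ȳ_str) = Σ Wₕ²(1−fₕ)sₕ²/nₕ with Wₕ = Nₕ/38005:
  Tier 2: (19602/38005)²·(1−3392/19602)·1208/3392 = 0.078345312
  Tier 1: (18403/38005)²·(1−2869/18403)·420.3/2869 = 0.028994745
  → Var(ȳ_str) = 0.10734006.
Var(ȳ_srs) = (1 − 6261/38005)·1537/6261 = 0.20504589.
deff = 0.10734006 / 0.20504589 = 0.5235.

0.5235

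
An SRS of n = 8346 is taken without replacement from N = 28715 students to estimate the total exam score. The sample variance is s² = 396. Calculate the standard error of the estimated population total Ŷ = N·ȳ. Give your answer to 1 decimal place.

Var(Ŷ) = N²·Var(ȳ) = N²·(1 − n/N)·s²/n.
f = 8346/28715 = 0.29064949; Var(ȳ) = 0.70935051·396/8346 = 0.033657177.
Var(Ŷ) = 28715² · 0.033657177 = 2.7752067 × 10^7.
SE(Ŷ) = √(2.7752067 × 10^7) = 5268.0.

5268.0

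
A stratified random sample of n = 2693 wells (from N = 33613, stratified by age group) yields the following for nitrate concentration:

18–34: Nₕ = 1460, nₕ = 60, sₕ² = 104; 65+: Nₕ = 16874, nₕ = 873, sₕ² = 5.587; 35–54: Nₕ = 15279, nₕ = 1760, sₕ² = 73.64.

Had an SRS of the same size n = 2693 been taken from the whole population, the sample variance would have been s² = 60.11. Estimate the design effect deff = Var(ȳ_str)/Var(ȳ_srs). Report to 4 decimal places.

Var(ȳ_str) = Σ Wₕ²(1−fₕ)sₕ²/nₕ with Wₕ = Nₕ/33613:
  18–34: (1460/33613)²·(1−60/1460)·104/60 = 0.0031358005
  65+: (16874/33613)²·(1−873/16874)·5.587/873 = 0.0015293787
  35–54: (15279/33613)²·(1−1760/15279)·73.64/1760 = 0.0076493769
  → Var(ȳ_str) = 0.012314556.
Var(ȳ_srs) = (1 − 2693/33613)·60.11/2693 = 0.020532536.
deff = 0.012314556 / 0.020532536 = 0.5998.

0.5998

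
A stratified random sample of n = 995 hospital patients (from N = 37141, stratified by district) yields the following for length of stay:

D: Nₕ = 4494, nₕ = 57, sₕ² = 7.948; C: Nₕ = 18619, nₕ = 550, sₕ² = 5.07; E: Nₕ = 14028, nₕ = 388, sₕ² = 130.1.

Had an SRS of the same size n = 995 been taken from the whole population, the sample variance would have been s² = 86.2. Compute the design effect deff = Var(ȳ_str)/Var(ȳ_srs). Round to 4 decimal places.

Var(ȳ_str) = Σ Wₕ²(1−fₕ)sₕ²/nₕ with Wₕ = Nₕ/37141:
  D: (4494/37141)²·(1−57/4494)·7.948/57 = 0.002015572
  C: (18619/37141)²·(1−550/18619)·5.07/550 = 0.0022481669
  E: (14028/37141)²·(1−388/14028)·130.1/388 = 0.046510233
  → Var(ȳ_str) = 0.050773972.
Var(ȳ_srs) = (1 − 995/37141)·86.2/995 = 0.084312281.
deff = 0.050773972 / 0.084312281 = 0.6022.

0.6022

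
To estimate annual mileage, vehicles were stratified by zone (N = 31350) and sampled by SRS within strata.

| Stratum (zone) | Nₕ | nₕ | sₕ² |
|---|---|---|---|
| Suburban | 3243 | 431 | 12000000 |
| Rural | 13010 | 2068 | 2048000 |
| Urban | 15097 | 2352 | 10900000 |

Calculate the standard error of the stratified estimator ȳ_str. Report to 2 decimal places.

Var(ȳ_str) = Σₕ Wₕ²(1 − fₕ)sₕ²/nₕ with Wₕ = Nₕ/N, N = 31350.
Suburban: Wₕ = 0.10344498; term = 0.10344498²·(1 − 0.13290163)·12000000/431 = 258.3397.
Rural: Wₕ = 0.41499203; term = 0.41499203²·(1 − 0.15895465)·2048000/2068 = 143.44266.
Urban: Wₕ = 0.48156300; term = 0.48156300²·(1 − 0.15579254)·10900000/2352 = 907.28678.
Sum = 1309.0691.
SE = √(1309.0691) = 36.18.

36.18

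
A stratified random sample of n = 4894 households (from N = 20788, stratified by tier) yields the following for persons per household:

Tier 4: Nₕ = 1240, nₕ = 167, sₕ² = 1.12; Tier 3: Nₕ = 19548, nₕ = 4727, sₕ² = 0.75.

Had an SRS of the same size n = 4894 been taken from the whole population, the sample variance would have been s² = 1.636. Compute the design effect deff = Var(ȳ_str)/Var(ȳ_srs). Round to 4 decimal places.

0.4970

Var(ȳ_str) = Σ Wₕ²(1−fₕ)sₕ²/nₕ with Wₕ = Nₕ/20788:
  Tier 4: (1240/20788)²·(1−167/1240)·1.12/167 = 2.064893 × 10^-5
  Tier 3: (19548/20788)²·(1−4727/19548)·0.75/4727 = 1.0637268 × 10^-4
  → Var(ȳ_str) = 1.2702161 × 10^-4.
Var(ȳ_srs) = (1 − 4894/20788)·1.636/4894 = 2.5558763 × 10^-4.
deff = (1.2702161 × 10^-4) / (2.5558763 × 10^-4) = 0.4970.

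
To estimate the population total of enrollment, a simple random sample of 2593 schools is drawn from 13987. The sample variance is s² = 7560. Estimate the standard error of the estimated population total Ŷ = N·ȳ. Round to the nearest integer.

21556

Var(Ŷ) = N²·Var(ȳ) = N²·(1 − n/N)·s²/n.
f = 2593/13987 = 0.18538643; Var(ȳ) = 0.81461357·7560/2593 = 2.3750399.
Var(Ŷ) = 13987² · 2.3750399 = 4.6464371 × 10^8.
SE(Ŷ) = √(4.6464371 × 10^8) = 21556.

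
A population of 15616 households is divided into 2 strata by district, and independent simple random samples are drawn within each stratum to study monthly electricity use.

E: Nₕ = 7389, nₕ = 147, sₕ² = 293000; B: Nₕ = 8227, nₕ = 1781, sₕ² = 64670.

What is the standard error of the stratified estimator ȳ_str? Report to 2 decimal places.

21.10

Var(ȳ_str) = Σₕ Wₕ²(1 − fₕ)sₕ²/nₕ with Wₕ = Nₕ/N, N = 15616.
E: Wₕ = 0.47316855; term = 0.47316855²·(1 − 0.01989444)·293000/147 = 437.37592.
B: Wₕ = 0.52683145; term = 0.52683145²·(1 − 0.21648231)·64670/1781 = 7.8964364.
Sum = 445.27236.
SE = √(445.27236) = 21.10.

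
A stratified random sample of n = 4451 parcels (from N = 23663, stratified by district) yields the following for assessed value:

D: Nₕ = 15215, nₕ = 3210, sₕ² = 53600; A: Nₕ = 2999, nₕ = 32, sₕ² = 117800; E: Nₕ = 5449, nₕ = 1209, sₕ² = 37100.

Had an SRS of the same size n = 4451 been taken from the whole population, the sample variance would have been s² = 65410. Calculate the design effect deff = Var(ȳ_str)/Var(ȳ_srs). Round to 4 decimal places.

5.4656

Var(ȳ_str) = Σ Wₕ²(1−fₕ)sₕ²/nₕ with Wₕ = Nₕ/23663:
  D: (15215/23663)²·(1−3210/15215)·53600/3210 = 5.4469611
  A: (2999/23663)²·(1−32/2999)·117800/32 = 58.499172
  E: (5449/23663)²·(1−1209/5449)·37100/1209 = 1.2661661
  → Var(ȳ_str) = 65.212299.
Var(ȳ_srs) = (1 − 4451/23663)·65410/4451 = 11.931343.
deff = 65.212299 / 11.931343 = 5.4656.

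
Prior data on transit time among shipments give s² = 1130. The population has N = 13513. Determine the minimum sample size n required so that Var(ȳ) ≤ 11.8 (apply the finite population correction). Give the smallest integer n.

Without fpc, n₀ = s²/D = 1130/11.8 = 95.7627.
With fpc, (1 − n/N)·s²/n ≤ D requires n ≥ n₀/(1 + n₀/N) = 95.7627/(1 + 95.7627/13513) = 95.0888.
Rounding up, n = 96.

96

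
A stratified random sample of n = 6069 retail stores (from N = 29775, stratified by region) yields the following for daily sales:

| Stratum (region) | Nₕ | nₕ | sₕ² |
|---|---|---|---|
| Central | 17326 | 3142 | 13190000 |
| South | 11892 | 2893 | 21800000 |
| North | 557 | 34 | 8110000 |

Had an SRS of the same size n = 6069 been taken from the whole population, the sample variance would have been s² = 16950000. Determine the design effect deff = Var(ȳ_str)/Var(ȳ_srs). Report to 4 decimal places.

Var(ȳ_str) = Σ Wₕ²(1−fₕ)sₕ²/nₕ with Wₕ = Nₕ/29775:
  Central: (17326/29775)²·(1−3142/17326)·13190000/3142 = 1163.6761
  South: (11892/29775)²·(1−2893/11892)·21800000/2893 = 909.60674
  North: (557/29775)²·(1−34/557)·8110000/34 = 78.378199
  → Var(ȳ_str) = 2151.661.
Var(ȳ_srs) = (1 − 6069/29775)·16950000/6069 = 2223.6123.
deff = 2151.661 / 2223.6123 = 0.9676.

0.9676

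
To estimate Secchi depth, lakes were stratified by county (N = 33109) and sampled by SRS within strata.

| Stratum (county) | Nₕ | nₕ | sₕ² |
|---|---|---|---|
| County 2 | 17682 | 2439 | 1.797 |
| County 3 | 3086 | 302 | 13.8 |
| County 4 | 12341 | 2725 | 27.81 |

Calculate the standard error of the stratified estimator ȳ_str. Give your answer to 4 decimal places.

0.0405

Var(ȳ_str) = Σₕ Wₕ²(1 − fₕ)sₕ²/nₕ with Wₕ = Nₕ/N, N = 33109.
County 2: Wₕ = 0.53405418; term = 0.53405418²·(1 − 0.13793688)·1.797/2439 = 1.8115319 × 10^-4.
County 3: Wₕ = 0.09320729; term = 0.09320729²·(1 − 0.09786131)·13.8/302 = 3.5813368 × 10^-4.
County 4: Wₕ = 0.37273853; term = 0.37273853²·(1 − 0.22080869)·27.81/2725 = 0.0011048089.
Sum = 0.0016440958.
SE = √(0.0016440958) = 0.0405.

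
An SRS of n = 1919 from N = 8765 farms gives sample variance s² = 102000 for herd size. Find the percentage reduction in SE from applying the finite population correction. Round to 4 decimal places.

11.6223

f = n/N = 1919/8765 = 0.21893896.
SE_no-fpc = √(s²/n) = 7.2905887; SE_fpc = √((1−f)s²/n) = 6.4432515.
Ratio = √(1−f) = 0.88377658. Reduction = 100·(1 − 0.88377658) = 11.6223%.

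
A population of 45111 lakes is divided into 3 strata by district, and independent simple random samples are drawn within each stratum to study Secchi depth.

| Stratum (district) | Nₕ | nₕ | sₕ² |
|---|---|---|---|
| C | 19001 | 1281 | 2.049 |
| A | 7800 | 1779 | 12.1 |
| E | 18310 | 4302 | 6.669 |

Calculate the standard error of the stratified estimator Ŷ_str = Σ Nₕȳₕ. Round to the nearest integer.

Var(Ŷ_str) = Σₕ Nₕ²(1 − fₕ)sₕ²/nₕ.
C: 19001²·(1 − 1281/19001)·2.049/1281 = 538558.65.
A: 7800²·(1 − 1779/7800)·12.1/1779 = 319427.76.
E: 18310²·(1 − 4302/18310)·6.669/4302 = 397607.7.
Sum = 1.2555941 × 10^6.
SE = √(1.2555941 × 10^6) = 1121.

1121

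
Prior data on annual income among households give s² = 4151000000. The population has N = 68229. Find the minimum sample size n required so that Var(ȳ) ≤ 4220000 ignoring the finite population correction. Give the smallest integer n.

Without fpc, n₀ = s²/D = 4151000000/4220000 = 983.6493.
Rounding up, n = 984.

984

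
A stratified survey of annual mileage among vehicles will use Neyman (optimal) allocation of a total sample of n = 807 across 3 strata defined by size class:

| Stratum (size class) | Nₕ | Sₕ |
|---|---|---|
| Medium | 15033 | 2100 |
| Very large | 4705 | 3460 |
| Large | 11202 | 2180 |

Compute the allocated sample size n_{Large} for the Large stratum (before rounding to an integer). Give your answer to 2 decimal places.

Neyman allocation: nₕ = n·NₕSₕ / Σⱼ NⱼSⱼ.
Σ NⱼSⱼ = 15033·2100 + 4705·3460 + 11202·2180 = 7.226896 × 10^7.
n_{Large} = 807·11202·2180 / (7.226896 × 10^7) = 272.69.

272.69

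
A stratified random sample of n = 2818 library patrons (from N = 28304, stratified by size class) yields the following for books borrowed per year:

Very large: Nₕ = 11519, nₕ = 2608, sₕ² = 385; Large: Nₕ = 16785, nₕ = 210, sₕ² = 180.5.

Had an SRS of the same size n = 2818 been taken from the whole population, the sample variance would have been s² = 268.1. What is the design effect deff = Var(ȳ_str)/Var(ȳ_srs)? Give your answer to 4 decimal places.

3.7052

Var(ȳ_str) = Σ Wₕ²(1−fₕ)sₕ²/nₕ with Wₕ = Nₕ/28304:
  Very large: (11519/28304)²·(1−2608/11519)·385/2608 = 0.018914668
  Large: (16785/28304)²·(1−210/16785)·180.5/210 = 0.29849507
  → Var(ȳ_str) = 0.31740974.
Var(ȳ_srs) = (1 − 2818/28304)·268.1/2818 = 0.085666237.
deff = 0.31740974 / 0.085666237 = 3.7052.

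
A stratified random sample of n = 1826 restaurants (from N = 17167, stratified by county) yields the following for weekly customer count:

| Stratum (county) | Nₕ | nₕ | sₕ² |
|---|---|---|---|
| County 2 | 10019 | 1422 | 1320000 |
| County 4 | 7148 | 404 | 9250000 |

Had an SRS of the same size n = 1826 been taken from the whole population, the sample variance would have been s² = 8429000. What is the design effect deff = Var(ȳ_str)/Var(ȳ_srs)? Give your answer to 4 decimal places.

0.9737

Var(ȳ_str) = Σ Wₕ²(1−fₕ)sₕ²/nₕ with Wₕ = Nₕ/17167:
  County 2: (10019/17167)²·(1−1422/10019)·1320000/1422 = 271.30439
  County 4: (7148/17167)²·(1−404/7148)·9250000/404 = 3745.1883
  → Var(ȳ_str) = 4016.4927.
Var(ȳ_srs) = (1 − 1826/17167)·8429000/1826 = 4125.1006.
deff = 4016.4927 / 4125.1006 = 0.9737.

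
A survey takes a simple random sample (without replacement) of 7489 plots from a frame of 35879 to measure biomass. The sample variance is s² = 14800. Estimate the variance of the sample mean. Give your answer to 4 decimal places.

Under SRS without replacement, Var(ȳ) = (1 − f)·s²/n with f = n/N = 7489/35879 = 0.20872934.
Var(ȳ) = (1 − 0.20872934)·14800/7489 = 0.79127066·1.9762318 = 1.5637342.

1.5637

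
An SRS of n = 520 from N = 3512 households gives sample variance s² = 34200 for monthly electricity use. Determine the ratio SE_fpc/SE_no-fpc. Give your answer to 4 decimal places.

f = n/N = 520/3512 = 0.14806378.
SE_no-fpc = √(s²/n) = 8.1098231; SE_fpc = √((1−f)s²/n) = 7.4853984.
Ratio = √(1−f) = 0.92300391.

0.9230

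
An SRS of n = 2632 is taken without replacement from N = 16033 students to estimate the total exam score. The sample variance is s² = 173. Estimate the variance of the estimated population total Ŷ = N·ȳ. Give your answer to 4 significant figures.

Var(Ŷ) = N²·Var(ȳ) = N²·(1 − n/N)·s²/n.
f = 2632/16033 = 0.16416142; Var(ȳ) = 0.83583858·173/2632 = 0.054939238.
Var(Ŷ) = 16033² · 0.054939238 = 1.4122521 × 10^7.

1.412 × 10^7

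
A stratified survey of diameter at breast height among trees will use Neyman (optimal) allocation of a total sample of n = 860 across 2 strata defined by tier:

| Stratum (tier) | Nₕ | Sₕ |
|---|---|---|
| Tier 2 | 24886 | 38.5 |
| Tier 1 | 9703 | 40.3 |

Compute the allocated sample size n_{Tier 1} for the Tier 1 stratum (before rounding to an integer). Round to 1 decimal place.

Neyman allocation: nₕ = n·NₕSₕ / Σⱼ NⱼSⱼ.
Σ NⱼSⱼ = 24886·38.5 + 9703·40.3 = 1.3491419 × 10^6.
n_{Tier 1} = 860·9703·40.3 / (1.3491419 × 10^6) = 249.3.

249.3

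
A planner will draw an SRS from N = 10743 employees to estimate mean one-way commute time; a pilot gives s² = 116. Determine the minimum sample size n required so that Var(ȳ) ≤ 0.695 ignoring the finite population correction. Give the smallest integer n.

Without fpc, n₀ = s²/D = 116/0.695 = 166.9065.
Rounding up, n = 167.

167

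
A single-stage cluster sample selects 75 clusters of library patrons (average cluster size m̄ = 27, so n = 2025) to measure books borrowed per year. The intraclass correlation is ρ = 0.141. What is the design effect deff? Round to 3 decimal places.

4.666

deff = 1 + (27 − 1)·0.141 = 1 + 3.666 = 4.666.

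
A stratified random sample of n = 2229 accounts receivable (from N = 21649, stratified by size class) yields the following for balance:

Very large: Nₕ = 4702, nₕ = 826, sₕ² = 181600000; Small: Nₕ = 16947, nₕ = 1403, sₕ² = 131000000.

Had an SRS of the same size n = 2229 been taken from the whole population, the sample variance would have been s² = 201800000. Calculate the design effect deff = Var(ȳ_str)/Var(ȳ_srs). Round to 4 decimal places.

Var(ȳ_str) = Σ Wₕ²(1−fₕ)sₕ²/nₕ with Wₕ = Nₕ/21649:
  Very large: (4702/21649)²·(1−826/4702)·181600000/826 = 8549.2203
  Small: (16947/21649)²·(1−1403/16947)·131000000/1403 = 52479.968
  → Var(ȳ_str) = 61029.188.
Var(ȳ_srs) = (1 − 2229/21649)·201800000/2229 = 81212.425.
deff = 61029.188 / 81212.425 = 0.7515.

0.7515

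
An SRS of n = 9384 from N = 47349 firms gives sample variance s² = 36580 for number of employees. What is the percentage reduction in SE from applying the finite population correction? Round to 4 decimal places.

10.4560

f = n/N = 9384/47349 = 0.19818792.
SE_no-fpc = √(s²/n) = 1.9743669; SE_fpc = √((1−f)s²/n) = 1.7679263.
Ratio = √(1−f) = 0.89543960. Reduction = 100·(1 − 0.89543960) = 10.4560%.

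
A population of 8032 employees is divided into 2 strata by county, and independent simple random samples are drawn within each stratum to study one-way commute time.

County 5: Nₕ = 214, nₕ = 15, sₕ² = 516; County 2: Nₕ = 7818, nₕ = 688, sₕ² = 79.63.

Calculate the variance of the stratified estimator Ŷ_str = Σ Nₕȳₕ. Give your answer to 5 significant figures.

7.9166 × 10^6

Var(Ŷ_str) = Σₕ Nₕ²(1 − fₕ)sₕ²/nₕ.
County 5: 214²·(1 − 15/214)·516/15 = 1.4649584 × 10^6.
County 2: 7818²·(1 − 688/7818)·79.63/688 = 6.4516897 × 10^6.
Sum = 7.9166481 × 10^6.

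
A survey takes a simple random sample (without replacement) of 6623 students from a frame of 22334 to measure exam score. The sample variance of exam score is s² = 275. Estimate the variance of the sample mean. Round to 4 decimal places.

0.0292

Under SRS without replacement, Var(ȳ) = (1 − f)·s²/n with f = n/N = 6623/22334 = 0.29654339.
Var(ȳ) = (1 − 0.29654339)·275/6623 = 0.70345661·0.041521969 = 0.029208904.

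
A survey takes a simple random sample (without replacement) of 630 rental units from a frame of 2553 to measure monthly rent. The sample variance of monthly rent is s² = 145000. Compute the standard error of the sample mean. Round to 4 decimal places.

13.1667

Under SRS without replacement, Var(ȳ) = (1 − f)·s²/n with f = n/N = 630/2553 = 0.24676851.
Var(ȳ) = (1 − 0.24676851)·145000/630 = 0.75323149·230.15873 = 173.3628.
SE(ȳ) = √(173.3628) = 13.1667.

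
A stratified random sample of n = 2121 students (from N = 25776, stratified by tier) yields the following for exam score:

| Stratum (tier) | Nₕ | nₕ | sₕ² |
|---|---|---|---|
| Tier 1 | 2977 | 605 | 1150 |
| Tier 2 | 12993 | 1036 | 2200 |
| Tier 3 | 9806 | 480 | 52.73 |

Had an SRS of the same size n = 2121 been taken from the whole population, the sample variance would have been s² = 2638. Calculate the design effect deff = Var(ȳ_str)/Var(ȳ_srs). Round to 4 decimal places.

Var(ȳ_str) = Σ Wₕ²(1−fₕ)sₕ²/nₕ with Wₕ = Nₕ/25776:
  Tier 1: (2977/25776)²·(1−605/2977)·1150/605 = 0.020202492
  Tier 2: (12993/25776)²·(1−1036/12993)·2200/1036 = 0.49655064
  Tier 3: (9806/25776)²·(1−480/9806)·52.73/480 = 0.015120731
  → Var(ȳ_str) = 0.53187386.
Var(ȳ_srs) = (1 − 2121/25776)·2638/2121 = 1.1414097.
deff = 0.53187386 / 1.1414097 = 0.4660.

0.4660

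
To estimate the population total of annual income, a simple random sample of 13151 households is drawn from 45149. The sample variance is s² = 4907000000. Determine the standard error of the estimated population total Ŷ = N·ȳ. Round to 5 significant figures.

2.3217 × 10^7

Var(Ŷ) = N²·Var(ȳ) = N²·(1 − n/N)·s²/n.
f = 13151/45149 = 0.29127998; Var(ȳ) = 0.70872002·4907000000/13151 = 264442.94.
Var(Ŷ) = 45149² · 264442.94 = 5.39049 × 10^14.
SE(Ŷ) = √(5.39049 × 10^14) = 2.3217 × 10^7.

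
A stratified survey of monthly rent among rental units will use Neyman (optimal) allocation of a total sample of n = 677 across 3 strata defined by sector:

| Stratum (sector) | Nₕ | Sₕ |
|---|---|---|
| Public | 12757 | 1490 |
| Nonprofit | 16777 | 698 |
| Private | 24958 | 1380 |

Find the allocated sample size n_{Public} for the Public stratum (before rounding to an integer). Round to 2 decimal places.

197.49

Neyman allocation: nₕ = n·NₕSₕ / Σⱼ NⱼSⱼ.
Σ NⱼSⱼ = 12757·1490 + 16777·698 + 24958·1380 = 6.5160316 × 10^7.
n_{Public} = 677·12757·1490 / (6.5160316 × 10^7) = 197.49.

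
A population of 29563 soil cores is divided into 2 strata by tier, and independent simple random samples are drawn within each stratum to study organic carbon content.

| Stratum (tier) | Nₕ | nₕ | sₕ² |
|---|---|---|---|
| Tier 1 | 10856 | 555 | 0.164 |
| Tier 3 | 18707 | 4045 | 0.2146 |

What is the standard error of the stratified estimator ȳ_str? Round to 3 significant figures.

0.00738

Var(ȳ_str) = Σₕ Wₕ²(1 − fₕ)sₕ²/nₕ with Wₕ = Nₕ/N, N = 29563.
Tier 1: Wₕ = 0.36721578; term = 0.36721578²·(1 − 0.05112380)·0.164/555 = 3.7809687 × 10^-5.
Tier 3: Wₕ = 0.63278422; term = 0.63278422²·(1 − 0.21622922)·0.2146/4045 = 1.6649897 × 10^-5.
Sum = 5.4459584 × 10^-5.
SE = √(5.4459584 × 10^-5) = 0.00738.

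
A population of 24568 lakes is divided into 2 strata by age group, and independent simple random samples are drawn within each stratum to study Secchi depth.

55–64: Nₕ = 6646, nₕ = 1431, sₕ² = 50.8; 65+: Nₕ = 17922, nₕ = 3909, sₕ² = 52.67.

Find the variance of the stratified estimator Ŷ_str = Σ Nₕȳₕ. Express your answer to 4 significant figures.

Var(Ŷ_str) = Σₕ Nₕ²(1 − fₕ)sₕ²/nₕ.
55–64: 6646²·(1 − 1431/6646)·50.8/1431 = 1.2303785 × 10^6.
65+: 17922²·(1 − 3909/17922)·52.67/3909 = 3.3838823 × 10^6.
Sum = 4.6142608 × 10^6.

4.614 × 10^6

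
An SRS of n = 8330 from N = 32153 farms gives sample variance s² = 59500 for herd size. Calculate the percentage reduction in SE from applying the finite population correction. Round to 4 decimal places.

13.9229

f = n/N = 8330/32153 = 0.25907380.
SE_no-fpc = √(s²/n) = 2.6726124; SE_fpc = √((1−f)s²/n) = 2.3005065.
Ratio = √(1−f) = 0.86077070. Reduction = 100·(1 − 0.86077070) = 13.9229%.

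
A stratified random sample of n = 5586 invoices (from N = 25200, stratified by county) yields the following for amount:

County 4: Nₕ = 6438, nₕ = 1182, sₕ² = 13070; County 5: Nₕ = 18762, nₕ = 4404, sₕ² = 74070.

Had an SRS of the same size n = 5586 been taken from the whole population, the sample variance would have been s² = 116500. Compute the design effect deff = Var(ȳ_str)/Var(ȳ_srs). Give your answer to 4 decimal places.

0.4758

Var(ȳ_str) = Σ Wₕ²(1−fₕ)sₕ²/nₕ with Wₕ = Nₕ/25200:
  County 4: (6438/25200)²·(1−1182/6438)·13070/1182 = 0.58920084
  County 5: (18762/25200)²·(1−4404/18762)·74070/4404 = 7.1345574
  → Var(ȳ_str) = 7.7237582.
Var(ȳ_srs) = (1 − 5586/25200)·116500/5586 = 16.232695.
deff = 7.7237582 / 16.232695 = 0.4758.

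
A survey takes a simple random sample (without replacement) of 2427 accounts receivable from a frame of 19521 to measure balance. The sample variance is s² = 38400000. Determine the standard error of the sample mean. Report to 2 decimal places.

Under SRS without replacement, Var(ȳ) = (1 − f)·s²/n with f = n/N = 2427/19521 = 0.12432765.
Var(ȳ) = (1 − 0.12432765)·38400000/2427 = 0.87567235·15822.002 = 13854.89.
SE(ȳ) = √(13854.89) = 117.71.

117.71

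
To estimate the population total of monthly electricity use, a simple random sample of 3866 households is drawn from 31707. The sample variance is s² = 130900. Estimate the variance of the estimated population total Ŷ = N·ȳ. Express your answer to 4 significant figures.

Var(Ŷ) = N²·Var(ȳ) = N²·(1 − n/N)·s²/n.
f = 3866/31707 = 0.12192891; Var(ȳ) = 0.87807109·130900/3866 = 29.73086.
Var(Ŷ) = 31707² · 29.73086 = 2.988944 × 10^10.

2.989 × 10^10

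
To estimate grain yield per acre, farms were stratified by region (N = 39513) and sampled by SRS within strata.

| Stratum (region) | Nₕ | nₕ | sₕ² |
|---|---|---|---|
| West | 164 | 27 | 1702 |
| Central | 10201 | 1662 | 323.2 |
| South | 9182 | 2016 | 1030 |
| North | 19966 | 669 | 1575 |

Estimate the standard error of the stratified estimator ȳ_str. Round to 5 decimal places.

0.78375

Var(ȳ_str) = Σₕ Wₕ²(1 − fₕ)sₕ²/nₕ with Wₕ = Nₕ/N, N = 39513.
West: Wₕ = 0.00415053; term = 0.00415053²·(1 − 0.16463415)·1702/27 = 9.0715228 × 10^-4.
Central: Wₕ = 0.25816820; term = 0.25816820²·(1 − 0.16292520)·323.2/1662 = 0.010849509.
South: Wₕ = 0.23237922; term = 0.23237922²·(1 − 0.21956001)·1030/2016 = 0.021531822.
North: Wₕ = 0.50530205; term = 0.50530205²·(1 − 0.03350696)·1575/669 = 0.58097212.
Sum = 0.6142606.
SE = √(0.6142606) = 0.78375.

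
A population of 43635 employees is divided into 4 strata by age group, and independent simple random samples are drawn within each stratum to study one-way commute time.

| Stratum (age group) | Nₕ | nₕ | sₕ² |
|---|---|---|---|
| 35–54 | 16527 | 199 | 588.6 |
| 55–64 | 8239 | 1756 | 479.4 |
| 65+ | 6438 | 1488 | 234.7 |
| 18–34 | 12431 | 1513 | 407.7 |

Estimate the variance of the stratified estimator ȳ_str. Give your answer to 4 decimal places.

Var(ȳ_str) = Σₕ Wₕ²(1 − fₕ)sₕ²/nₕ with Wₕ = Nₕ/N, N = 43635.
35–54: Wₕ = 0.37875559; term = 0.37875559²·(1 − 0.01204090)·588.6/199 = 0.41920286.
55–64: Wₕ = 0.18881632; term = 0.18881632²·(1 − 0.21313266)·479.4/1756 = 0.0076586828.
65+: Wₕ = 0.14754211; term = 0.14754211²·(1 − 0.23112768)·234.7/1488 = 0.0026399541.
18–34: Wₕ = 0.28488599; term = 0.28488599²·(1 − 0.12171185)·407.7/1513 = 0.019207948.
Sum = 0.44870944.

0.4487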